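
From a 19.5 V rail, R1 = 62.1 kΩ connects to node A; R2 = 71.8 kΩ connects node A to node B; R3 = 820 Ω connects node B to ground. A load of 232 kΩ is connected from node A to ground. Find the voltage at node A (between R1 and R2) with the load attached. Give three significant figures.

Below node A the series string R2+R3 = 72620 Ω sits in parallel with the 232000 Ω load: 55310 Ω.
V_A = 19.5 × 55310/(62100 + 55310) = 9.19 V.

V ≈ 9.19 V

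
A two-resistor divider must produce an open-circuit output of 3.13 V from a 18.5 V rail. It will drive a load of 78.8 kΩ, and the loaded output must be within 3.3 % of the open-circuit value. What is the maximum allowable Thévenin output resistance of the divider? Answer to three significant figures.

R_th ≤ 2.69 kΩ

Loading drop = R_th/(R_th + R_L) ≤ 0.0330, so R_th ≤ R_L · ε/(1−ε) = 78.8 kΩ × 0.0330/0.9670 = 2.69 kΩ.
(Any R1, R2 with R2/(R1+R2) = 0.169 and R1‖R2 ≤ 2.69 kΩ will meet the spec.)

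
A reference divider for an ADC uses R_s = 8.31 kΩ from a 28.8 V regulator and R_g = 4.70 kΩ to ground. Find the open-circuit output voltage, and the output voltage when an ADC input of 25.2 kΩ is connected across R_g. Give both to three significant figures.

Open-circuit: V = 28.8 × 4.70/(8.31 + 4.70) = 10.4 V.
With the load, R_g becomes R_g‖R_L = 3.961 kΩ, so V = 28.8 × 3.961/12.27 = 9.30 V.

Unloaded: 10.4 V; loaded: 9.30 V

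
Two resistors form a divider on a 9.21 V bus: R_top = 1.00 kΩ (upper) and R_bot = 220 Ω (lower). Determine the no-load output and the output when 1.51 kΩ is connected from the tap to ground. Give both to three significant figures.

Open-circuit: V = 9.21 × 220/(1000 + 220) = 1.66 V.
With the load, R_bot becomes R_bot‖R_L = 192.0 Ω, so V = 9.21 × 192.0/1192 = 1.48 V.

Unloaded: 1.66 V; loaded: 1.48 V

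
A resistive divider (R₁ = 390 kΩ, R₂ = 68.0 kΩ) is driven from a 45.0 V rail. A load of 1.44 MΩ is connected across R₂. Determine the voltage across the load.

V_out ≈ 6.42 V

The load sits in parallel with R₂: R₂‖R_L = (68.0 × 1440) / (68.0 + 1440) = 64.93 kΩ.
V_out = 45.0 × 64.93 / (390 + 64.93) = 45.0 × 64.93/454.9 = 6.42 V.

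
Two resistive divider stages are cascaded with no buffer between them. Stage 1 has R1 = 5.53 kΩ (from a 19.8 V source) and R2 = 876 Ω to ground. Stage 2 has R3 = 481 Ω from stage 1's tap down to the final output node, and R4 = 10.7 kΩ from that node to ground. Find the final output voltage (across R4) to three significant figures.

Stage 2 presents R3+R4 = 11180 Ω as a load on stage 1's tap.
Stage 1's lower leg becomes R2‖(R3+R4) = 812.4 Ω, so V_mid = 19.8 × 812.4/6342 = 2.536 V.
Stage 2 is itself unloaded: V_out = V_mid × R4/(R3+R4) = 2.536 × 10700/11180 = 2.43 V.

V_out ≈ 2.43 V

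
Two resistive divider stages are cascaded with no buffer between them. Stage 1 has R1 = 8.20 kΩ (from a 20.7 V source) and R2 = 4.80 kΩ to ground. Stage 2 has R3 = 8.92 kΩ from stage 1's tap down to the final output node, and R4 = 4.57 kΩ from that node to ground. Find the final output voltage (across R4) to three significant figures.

Stage 2 presents R3+R4 = 13.49 kΩ as a load on stage 1's tap.
Stage 1's lower leg becomes R2‖(R3+R4) = 3.540 kΩ, so V_mid = 20.7 × 3.540/11.74 = 6.242 V.
Stage 2 is itself unloaded: V_out = V_mid × R4/(R3+R4) = 6.242 × 4.57/13.49 = 2.11 V.

V_out ≈ 2.11 V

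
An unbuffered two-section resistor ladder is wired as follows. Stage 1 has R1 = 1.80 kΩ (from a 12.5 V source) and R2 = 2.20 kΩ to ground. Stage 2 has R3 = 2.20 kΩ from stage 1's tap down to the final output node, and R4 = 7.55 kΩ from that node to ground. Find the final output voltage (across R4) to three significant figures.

Stage 2 presents R3+R4 = 9.750 kΩ as a load on stage 1's tap.
Stage 1's lower leg becomes R2‖(R3+R4) = 1.795 kΩ, so V_mid = 12.5 × 1.795/3.595 = 6.241 V.
Stage 2 is itself unloaded: V_out = V_mid × R4/(R3+R4) = 6.241 × 7.55/9.750 = 4.83 V.

V_out ≈ 4.83 V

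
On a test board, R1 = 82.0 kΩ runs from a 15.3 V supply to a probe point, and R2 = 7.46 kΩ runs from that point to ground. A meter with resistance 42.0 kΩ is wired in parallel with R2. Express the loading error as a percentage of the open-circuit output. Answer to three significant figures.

14.0 %

The divider's output (Thévenin) resistance is R1‖R2 = 6.838 kΩ.
Fractional drop under load = R_th/(R_th + R_L) = 6.838 / (6.838 + 42.0) = 0.1400.
So the output falls by 14.0 %.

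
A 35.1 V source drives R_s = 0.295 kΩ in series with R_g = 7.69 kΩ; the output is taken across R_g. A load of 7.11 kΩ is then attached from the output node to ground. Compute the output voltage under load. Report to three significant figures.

V_out ≈ 32.5 V

The load sits in parallel with R_g: R_g‖R_L = (7690 × 7110) / (7690 + 7110) = 3694 Ω.
V_out = 35.1 × 3694 / (295 + 3694) = 35.1 × 3694/3989 = 32.5 V.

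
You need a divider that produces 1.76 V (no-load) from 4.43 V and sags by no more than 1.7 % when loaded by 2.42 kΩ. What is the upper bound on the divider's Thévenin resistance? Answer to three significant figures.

R_th ≤ 41.9 Ω

Loading drop = R_th/(R_th + R_L) ≤ 0.0170, so R_th ≤ R_L · ε/(1−ε) = 2.42 kΩ × 0.0170/0.9830 = 41.9 Ω.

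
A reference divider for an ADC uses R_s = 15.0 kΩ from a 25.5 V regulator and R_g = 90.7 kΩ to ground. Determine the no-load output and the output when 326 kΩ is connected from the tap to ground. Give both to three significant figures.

Unloaded: 21.9 V; loaded: 21.1 V

Open-circuit: V = 25.5 × 90.7/(15.0 + 90.7) = 21.9 V.
With the load, R_g becomes R_g‖R_L = 70.96 kΩ, so V = 25.5 × 70.96/85.96 = 21.1 V.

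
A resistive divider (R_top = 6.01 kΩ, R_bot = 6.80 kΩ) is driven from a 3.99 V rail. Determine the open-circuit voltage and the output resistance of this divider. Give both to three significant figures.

V_th = 2.12 V, R_th = 3.19 kΩ

V_th is the open-circuit tap voltage: 3.99 × 6.80/(6.01 + 6.80) = 2.12 V.
With the supply zeroed, R_top and R_bot appear in parallel from the tap: R_th = R_top‖R_bot = (6.01 × 6.80)/12.81 = 3.19 kΩ.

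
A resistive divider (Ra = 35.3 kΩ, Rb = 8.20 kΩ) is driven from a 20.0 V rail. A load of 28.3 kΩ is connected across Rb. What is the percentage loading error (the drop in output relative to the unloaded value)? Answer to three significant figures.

19.0 %

Unloaded V = 20.0 × 8.20/43.50 = 3.770 V.
Loaded: Rb‖R_L = 6.358 kΩ, giving V = 20.0 × 6.358/41.66 = 3.052 V.
Drop = (3.770 − 3.052) / 3.770 = 19.0 %.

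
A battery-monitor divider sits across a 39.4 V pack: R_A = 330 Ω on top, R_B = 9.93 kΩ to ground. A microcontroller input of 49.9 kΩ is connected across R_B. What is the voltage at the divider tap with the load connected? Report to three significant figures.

The load sits in parallel with R_B: R_B‖R_L = (9930 × 49900) / (9930 + 49900) = 8282 Ω.
V_out = 39.4 × 8282 / (330 + 8282) = 39.4 × 8282/8612 = 37.9 V.
(Unloaded it would have been 38.1 V.)

V_out ≈ 37.9 V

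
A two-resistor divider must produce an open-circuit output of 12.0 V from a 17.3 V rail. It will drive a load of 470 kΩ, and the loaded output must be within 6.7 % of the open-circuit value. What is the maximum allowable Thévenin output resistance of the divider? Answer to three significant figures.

Loading drop = R_th/(R_th + R_L) ≤ 0.0670, so R_th ≤ R_L · ε/(1−ε) = 470 kΩ × 0.0670/0.9330 = 33.8 kΩ.
(Any R1, R2 with R2/(R1+R2) = 0.694 and R1‖R2 ≤ 33.8 kΩ will meet the spec.)

R_th ≤ 33.8 kΩ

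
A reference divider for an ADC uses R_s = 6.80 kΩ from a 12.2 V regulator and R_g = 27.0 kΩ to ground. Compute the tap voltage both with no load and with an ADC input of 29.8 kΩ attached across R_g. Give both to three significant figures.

Unloaded: 9.75 V; loaded: 8.24 V

Open-circuit: V = 12.2 × 27.0/(6.80 + 27.0) = 9.75 V.
With the load, R_g becomes R_g‖R_L = 14.17 kΩ, so V = 12.2 × 14.17/20.97 = 8.24 V.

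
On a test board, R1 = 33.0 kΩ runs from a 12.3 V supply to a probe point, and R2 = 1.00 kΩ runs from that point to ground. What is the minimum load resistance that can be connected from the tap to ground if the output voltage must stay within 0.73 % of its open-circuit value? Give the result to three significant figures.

Output resistance R_th = R1‖R2 = (33000 × 1000)/34000 = 970.6 Ω.
The fractional drop is R_th/(R_th + R_L); requiring this ≤ 0.00730 gives R_L ≥ R_th(1/0.00730 − 1) = 970.6 × 136.0 = 132 kΩ.

R_L(min) ≈ 132 kΩ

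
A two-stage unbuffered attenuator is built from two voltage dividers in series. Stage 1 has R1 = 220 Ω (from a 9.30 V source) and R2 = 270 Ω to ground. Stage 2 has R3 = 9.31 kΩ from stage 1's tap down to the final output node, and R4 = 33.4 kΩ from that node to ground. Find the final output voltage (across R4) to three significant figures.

Stage 2 presents R3+R4 = 42710 Ω as a load on stage 1's tap.
Stage 1's lower leg becomes R2‖(R3+R4) = 268.3 Ω, so V_mid = 9.30 × 268.3/488.3 = 5.110 V.
Stage 2 is itself unloaded: V_out = V_mid × R4/(R3+R4) = 5.110 × 33400/42710 = 4.00 V.

V_out ≈ 4.00 V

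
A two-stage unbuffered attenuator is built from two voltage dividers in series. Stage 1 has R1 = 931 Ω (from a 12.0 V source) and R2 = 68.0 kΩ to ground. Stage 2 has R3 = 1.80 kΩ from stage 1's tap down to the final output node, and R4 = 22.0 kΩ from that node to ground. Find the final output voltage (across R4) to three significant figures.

Stage 2 presents R3+R4 = 23800 Ω as a load on stage 1's tap.
Stage 1's lower leg becomes R2‖(R3+R4) = 17630 Ω, so V_mid = 12.0 × 17630/18560 = 11.40 V.
Stage 2 is itself unloaded: V_out = V_mid × R4/(R3+R4) = 11.40 × 22000/23800 = 10.5 V.

V_out ≈ 10.5 V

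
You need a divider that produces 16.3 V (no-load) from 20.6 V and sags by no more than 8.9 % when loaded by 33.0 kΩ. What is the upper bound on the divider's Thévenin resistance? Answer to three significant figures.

Loading drop = R_th/(R_th + R_L) ≤ 0.0890, so R_th ≤ R_L · ε/(1−ε) = 33.0 kΩ × 0.0890/0.9110 = 3.22 kΩ.

R_th ≤ 3.22 kΩ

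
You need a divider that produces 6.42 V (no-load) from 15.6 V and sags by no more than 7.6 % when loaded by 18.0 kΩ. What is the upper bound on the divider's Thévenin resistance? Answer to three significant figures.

Loading drop = R_th/(R_th + R_L) ≤ 0.0760, so R_th ≤ R_L · ε/(1−ε) = 18.0 kΩ × 0.0760/0.9240 = 1.48 kΩ.

R_th ≤ 1.48 kΩ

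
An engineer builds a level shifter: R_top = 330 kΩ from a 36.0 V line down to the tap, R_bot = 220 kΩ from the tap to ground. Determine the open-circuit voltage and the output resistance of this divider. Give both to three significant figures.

V_th is the open-circuit tap voltage: 36.0 × 220/(330 + 220) = 14.4 V.
With the supply zeroed, R_top and R_bot appear in parallel from the tap: R_th = R_top‖R_bot = (330 × 220)/550.0 = 132 kΩ.

V_th = 14.4 V, R_th = 132 kΩ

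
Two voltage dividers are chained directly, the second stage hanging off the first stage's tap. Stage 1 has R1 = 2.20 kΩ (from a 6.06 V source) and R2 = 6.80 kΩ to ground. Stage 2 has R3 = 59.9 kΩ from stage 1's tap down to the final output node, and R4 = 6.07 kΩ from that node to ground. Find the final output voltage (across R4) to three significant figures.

V_out ≈ 0.411 V

Stage 2 presents R3+R4 = 65.97 kΩ as a load on stage 1's tap.
Stage 1's lower leg becomes R2‖(R3+R4) = 6.165 kΩ, so V_mid = 6.06 × 6.165/8.365 = 4.466 V.
Stage 2 is itself unloaded: V_out = V_mid × R4/(R3+R4) = 4.466 × 6.07/65.97 = 0.411 V.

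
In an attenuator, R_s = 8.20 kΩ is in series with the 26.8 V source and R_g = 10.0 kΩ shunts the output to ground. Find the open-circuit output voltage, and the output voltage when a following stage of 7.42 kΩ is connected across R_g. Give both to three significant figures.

Unloaded: 14.7 V; loaded: 9.16 V

Open-circuit: V = 26.8 × 10.0/(8.20 + 10.0) = 14.7 V.
With the load, R_g becomes R_g‖R_L = 4.259 kΩ, so V = 26.8 × 4.259/12.46 = 9.16 V.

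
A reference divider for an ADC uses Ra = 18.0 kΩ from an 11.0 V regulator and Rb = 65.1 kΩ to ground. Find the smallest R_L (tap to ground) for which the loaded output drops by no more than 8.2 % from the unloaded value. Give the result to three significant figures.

R_L(min) ≈ 158 kΩ

Output resistance R_th = Ra‖Rb = (18.0 × 65.1)/83.10 = 14.10 kΩ.
The fractional drop is R_th/(R_th + R_L); requiring this ≤ 0.0820 gives R_L ≥ R_th(1/0.0820 − 1) = 14.10 × 11.20 = 158 kΩ.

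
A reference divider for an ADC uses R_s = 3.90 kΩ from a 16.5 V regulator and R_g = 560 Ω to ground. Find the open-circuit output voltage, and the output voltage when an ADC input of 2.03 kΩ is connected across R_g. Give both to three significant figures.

Open-circuit: V = 16.5 × 560/(3900 + 560) = 2.07 V.
With the load, R_g becomes R_g‖R_L = 438.9 Ω, so V = 16.5 × 438.9/4339 = 1.67 V.

Unloaded: 2.07 V; loaded: 1.67 V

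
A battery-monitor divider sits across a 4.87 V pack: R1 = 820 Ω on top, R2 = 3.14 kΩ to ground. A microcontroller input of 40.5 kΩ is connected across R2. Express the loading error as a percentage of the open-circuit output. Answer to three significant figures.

The divider's output (Thévenin) resistance is R1‖R2 = 650.2 Ω.
Fractional drop under load = R_th/(R_th + R_L) = 650.2 / (650.2 + 40500) = 0.01580.
So the output falls by 1.58 %.

1.58 %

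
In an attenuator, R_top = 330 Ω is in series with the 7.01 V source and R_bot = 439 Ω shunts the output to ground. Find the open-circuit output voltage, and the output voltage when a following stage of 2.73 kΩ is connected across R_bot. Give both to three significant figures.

Unloaded: 4.00 V; loaded: 3.74 V

Open-circuit: V = 7.01 × 439/(330 + 439) = 4.00 V.
With the load, R_bot becomes R_bot‖R_L = 378.2 Ω, so V = 7.01 × 378.2/708.2 = 3.74 V.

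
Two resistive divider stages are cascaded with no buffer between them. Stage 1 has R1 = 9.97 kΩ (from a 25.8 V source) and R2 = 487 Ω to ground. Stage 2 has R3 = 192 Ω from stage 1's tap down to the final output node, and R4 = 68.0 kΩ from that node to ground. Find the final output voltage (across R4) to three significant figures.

Stage 2 presents R3+R4 = 68190 Ω as a load on stage 1's tap.
Stage 1's lower leg becomes R2‖(R3+R4) = 483.5 Ω, so V_mid = 25.8 × 483.5/10450 = 1.193 V.
Stage 2 is itself unloaded: V_out = V_mid × R4/(R3+R4) = 1.193 × 68000/68190 = 1.19 V.

V_out ≈ 1.19 V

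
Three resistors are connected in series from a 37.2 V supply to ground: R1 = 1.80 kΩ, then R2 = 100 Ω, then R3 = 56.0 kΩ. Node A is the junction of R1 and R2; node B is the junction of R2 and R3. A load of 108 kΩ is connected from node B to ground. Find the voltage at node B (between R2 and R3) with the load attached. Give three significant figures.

At node B, R3 is in parallel with the load: R3‖R_L = 36880 Ω.
Below node A the resistance is R2 + (R3‖R_L) = 36980 Ω, so V_A = 37.2 × 36980/38780 = 35.47 V.
Then V_B = V_A × (R3‖R_L)/(R2 + R3‖R_L) = 35.47 × 36880/36980 = 35.4 V.

V ≈ 35.4 V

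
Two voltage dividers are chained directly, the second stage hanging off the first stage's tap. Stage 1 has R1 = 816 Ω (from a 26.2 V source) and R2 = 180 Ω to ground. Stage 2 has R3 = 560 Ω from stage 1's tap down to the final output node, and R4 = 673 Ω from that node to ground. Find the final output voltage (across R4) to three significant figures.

Stage 2 presents R3+R4 = 1233 Ω as a load on stage 1's tap.
Stage 1's lower leg becomes R2‖(R3+R4) = 157.1 Ω, so V_mid = 26.2 × 157.1/973.1 = 4.229 V.
Stage 2 is itself unloaded: V_out = V_mid × R4/(R3+R4) = 4.229 × 673/1233 = 2.31 V.

V_out ≈ 2.31 V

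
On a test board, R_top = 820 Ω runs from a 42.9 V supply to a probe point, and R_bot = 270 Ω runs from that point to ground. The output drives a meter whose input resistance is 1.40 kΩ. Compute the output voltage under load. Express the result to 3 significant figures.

The load sits in parallel with R_bot: R_bot‖R_L = (270 × 1400) / (270 + 1400) = 226.3 Ω.
V_out = 42.9 × 226.3 / (820 + 226.3) = 42.9 × 226.3/1046 = 9.28 V.

V_out ≈ 9.28 V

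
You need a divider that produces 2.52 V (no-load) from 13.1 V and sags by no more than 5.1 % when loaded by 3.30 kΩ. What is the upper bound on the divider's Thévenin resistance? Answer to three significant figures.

R_th ≤ 177 Ω

Loading drop = R_th/(R_th + R_L) ≤ 0.0510, so R_th ≤ R_L · ε/(1−ε) = 3.30 kΩ × 0.0510/0.9490 = 177 Ω.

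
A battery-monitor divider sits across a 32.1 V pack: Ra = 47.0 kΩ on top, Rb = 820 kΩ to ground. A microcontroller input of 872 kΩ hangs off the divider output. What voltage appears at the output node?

V_out ≈ 28.9 V

The load sits in parallel with Rb: Rb‖R_L = (820 × 872) / (820 + 872) = 422.6 kΩ.
V_out = 32.1 × 422.6 / (47.0 + 422.6) = 32.1 × 422.6/469.6 = 28.9 V.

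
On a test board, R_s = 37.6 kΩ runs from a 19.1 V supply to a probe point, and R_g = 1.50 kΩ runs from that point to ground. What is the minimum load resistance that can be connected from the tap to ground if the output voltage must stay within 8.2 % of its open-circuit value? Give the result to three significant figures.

R_L(min) ≈ 16.1 kΩ

Output resistance R_th = R_s‖R_g = (37.6 × 1.50)/39.10 = 1.442 kΩ.
The fractional drop is R_th/(R_th + R_L); requiring this ≤ 0.0820 gives R_L ≥ R_th(1/0.0820 − 1) = 1.442 × 11.20 = 16.1 kΩ.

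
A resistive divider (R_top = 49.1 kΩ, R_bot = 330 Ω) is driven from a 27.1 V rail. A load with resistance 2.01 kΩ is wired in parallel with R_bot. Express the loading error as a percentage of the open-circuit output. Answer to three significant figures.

14.0 %

The divider's output (Thévenin) resistance is R_top‖R_bot = 327.8 Ω.
Fractional drop under load = R_th/(R_th + R_L) = 327.8 / (327.8 + 2010) = 0.1402.
So the output falls by 14.0 %.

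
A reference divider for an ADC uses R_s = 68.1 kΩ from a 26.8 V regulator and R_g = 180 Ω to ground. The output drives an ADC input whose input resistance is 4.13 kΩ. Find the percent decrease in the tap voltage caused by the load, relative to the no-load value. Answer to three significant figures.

The divider's output (Thévenin) resistance is R_s‖R_g = 179.5 Ω.
Fractional drop under load = R_th/(R_th + R_L) = 179.5 / (179.5 + 4130) = 0.04166.
So the output falls by 4.17 %.

4.17 %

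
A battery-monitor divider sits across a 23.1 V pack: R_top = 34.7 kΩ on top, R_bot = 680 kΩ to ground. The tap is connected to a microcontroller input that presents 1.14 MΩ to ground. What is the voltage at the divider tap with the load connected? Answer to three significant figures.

V_out ≈ 21.4 V

The load sits in parallel with R_bot: R_bot‖R_L = (680 × 1140) / (680 + 1140) = 425.9 kΩ.
V_out = 23.1 × 425.9 / (34.7 + 425.9) = 23.1 × 425.9/460.6 = 21.4 V.
(Unloaded it would have been 22.0 V.)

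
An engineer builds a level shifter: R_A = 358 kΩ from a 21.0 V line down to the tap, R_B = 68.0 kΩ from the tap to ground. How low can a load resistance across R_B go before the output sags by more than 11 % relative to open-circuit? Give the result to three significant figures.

Output resistance R_th = R_A‖R_B = (358 × 68.0)/426.0 = 57.15 kΩ.
The fractional drop is R_th/(R_th + R_L); requiring this ≤ 0.110 gives R_L ≥ R_th(1/0.110 − 1) = 57.15 × 8.091 = 462 kΩ.

R_L(min) ≈ 462 kΩ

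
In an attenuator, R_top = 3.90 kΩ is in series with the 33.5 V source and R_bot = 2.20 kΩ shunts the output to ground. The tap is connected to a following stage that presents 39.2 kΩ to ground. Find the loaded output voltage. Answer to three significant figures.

V_out ≈ 11.7 V

The load sits in parallel with R_bot: R_bot‖R_L = (2.20 × 39.2) / (2.20 + 39.2) = 2.083 kΩ.
V_out = 33.5 × 2.083 / (3.90 + 2.083) = 33.5 × 2.083/5.983 = 11.7 V.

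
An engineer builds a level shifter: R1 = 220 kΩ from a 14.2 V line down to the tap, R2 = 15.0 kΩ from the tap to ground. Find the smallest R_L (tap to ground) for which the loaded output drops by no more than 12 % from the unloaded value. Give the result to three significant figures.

Output resistance R_th = R1‖R2 = (220 × 15.0)/235.0 = 14.04 kΩ.
The fractional drop is R_th/(R_th + R_L); requiring this ≤ 0.120 gives R_L ≥ R_th(1/0.120 − 1) = 14.04 × 7.333 = 103 kΩ.

R_L(min) ≈ 103 kΩ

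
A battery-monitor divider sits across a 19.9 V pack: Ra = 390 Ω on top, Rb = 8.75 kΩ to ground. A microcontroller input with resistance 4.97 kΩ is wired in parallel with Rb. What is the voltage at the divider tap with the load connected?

The load sits in parallel with Rb: Rb‖R_L = (8750 × 4970) / (8750 + 4970) = 3170 Ω.
V_out = 19.9 × 3170 / (390 + 3170) = 19.9 × 3170/3560 = 17.7 V.

V_out ≈ 17.7 V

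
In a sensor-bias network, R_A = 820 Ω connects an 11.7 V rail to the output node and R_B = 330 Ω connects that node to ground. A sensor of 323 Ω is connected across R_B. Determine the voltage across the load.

The load sits in parallel with R_B: R_B‖R_L = (330 × 323) / (330 + 323) = 163.2 Ω.
V_out = 11.7 × 163.2 / (820 + 163.2) = 11.7 × 163.2/983.2 = 1.94 V.

V_out ≈ 1.94 V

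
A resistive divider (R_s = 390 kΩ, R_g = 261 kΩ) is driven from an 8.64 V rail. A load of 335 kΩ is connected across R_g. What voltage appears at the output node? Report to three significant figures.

V_out ≈ 2.36 V

The load sits in parallel with R_g: R_g‖R_L = (261 × 335) / (261 + 335) = 146.7 kΩ.
V_out = 8.64 × 146.7 / (390 + 146.7) = 8.64 × 146.7/536.7 = 2.36 V.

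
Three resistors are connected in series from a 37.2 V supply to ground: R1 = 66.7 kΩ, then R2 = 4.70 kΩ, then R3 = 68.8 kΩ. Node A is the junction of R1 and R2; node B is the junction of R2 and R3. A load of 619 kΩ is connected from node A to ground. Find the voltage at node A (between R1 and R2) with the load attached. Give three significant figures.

Below node A the series string R2+R3 = 73.50 kΩ sits in parallel with the 619 kΩ load: 65.70 kΩ.
V_A = 37.2 × 65.70/(66.7 + 65.70) = 18.5 V.

V ≈ 18.5 V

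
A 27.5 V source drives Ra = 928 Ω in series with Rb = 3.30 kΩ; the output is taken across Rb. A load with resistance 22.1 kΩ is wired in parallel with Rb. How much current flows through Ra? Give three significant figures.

I ≈ 7.24 mA

Rb‖R_L = 2871 Ω, so the source sees Ra + Rb‖R_L = 3799 Ω.
I = 27.5 V / 3799 Ω = 7.24 mA.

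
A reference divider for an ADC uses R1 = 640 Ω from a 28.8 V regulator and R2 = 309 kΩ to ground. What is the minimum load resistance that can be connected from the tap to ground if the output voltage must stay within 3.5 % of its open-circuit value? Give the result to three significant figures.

Output resistance R_th = R1‖R2 = (640 × 309000)/309600 = 638.7 Ω.
The fractional drop is R_th/(R_th + R_L); requiring this ≤ 0.0350 gives R_L ≥ R_th(1/0.0350 − 1) = 638.7 × 27.57 = 17.6 kΩ.

R_L(min) ≈ 17.6 kΩ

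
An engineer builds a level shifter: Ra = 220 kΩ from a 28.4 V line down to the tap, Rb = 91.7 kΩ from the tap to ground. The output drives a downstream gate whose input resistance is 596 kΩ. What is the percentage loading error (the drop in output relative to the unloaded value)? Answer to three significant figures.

9.80 %

The divider's output (Thévenin) resistance is Ra‖Rb = 64.72 kΩ.
Fractional drop under load = R_th/(R_th + R_L) = 64.72 / (64.72 + 596) = 0.09796.
So the output falls by 9.80 %.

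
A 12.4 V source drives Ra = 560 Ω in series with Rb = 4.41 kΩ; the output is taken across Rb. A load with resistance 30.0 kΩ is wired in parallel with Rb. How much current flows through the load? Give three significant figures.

Rb‖R_L = 3845 Ω; V_out = 12.4 × 3845/4405 = 10.82 V.
I_L = V_out / R_L = 10.82 / 30.0 kΩ = 0.361 mA.

I_L ≈ 0.361 mA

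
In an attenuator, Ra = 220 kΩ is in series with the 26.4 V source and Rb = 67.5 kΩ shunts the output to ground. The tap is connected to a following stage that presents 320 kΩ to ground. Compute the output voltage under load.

The load sits in parallel with Rb: Rb‖R_L = (67.5 × 320) / (67.5 + 320) = 55.74 kΩ.
V_out = 26.4 × 55.74 / (220 + 55.74) = 26.4 × 55.74/275.7 = 5.34 V.

V_out ≈ 5.34 V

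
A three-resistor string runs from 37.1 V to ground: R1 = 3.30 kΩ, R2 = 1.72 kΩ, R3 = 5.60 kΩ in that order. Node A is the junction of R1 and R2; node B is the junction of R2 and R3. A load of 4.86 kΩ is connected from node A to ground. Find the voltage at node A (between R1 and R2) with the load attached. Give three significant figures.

V ≈ 17.4 V

Below node A the series string R2+R3 = 7.320 kΩ sits in parallel with the 4.86 kΩ load: 2.921 kΩ.
V_A = 37.1 × 2.921/(3.30 + 2.921) = 17.4 V.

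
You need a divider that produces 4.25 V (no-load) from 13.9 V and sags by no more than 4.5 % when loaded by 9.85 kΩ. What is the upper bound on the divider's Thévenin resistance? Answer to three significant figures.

Loading drop = R_th/(R_th + R_L) ≤ 0.0450, so R_th ≤ R_L · ε/(1−ε) = 9.85 kΩ × 0.0450/0.9550 = 464 Ω.
(Any R1, R2 with R2/(R1+R2) = 0.306 and R1‖R2 ≤ 464 Ω will meet the spec.)

R_th ≤ 464 Ω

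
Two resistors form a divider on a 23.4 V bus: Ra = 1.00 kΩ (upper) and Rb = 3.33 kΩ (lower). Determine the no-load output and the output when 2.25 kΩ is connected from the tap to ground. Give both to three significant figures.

Open-circuit: V = 23.4 × 3.33/(1.00 + 3.33) = 18.0 V.
With the load, Rb becomes Rb‖R_L = 1.343 kΩ, so V = 23.4 × 1.343/2.343 = 13.4 V.

Unloaded: 18.0 V; loaded: 13.4 V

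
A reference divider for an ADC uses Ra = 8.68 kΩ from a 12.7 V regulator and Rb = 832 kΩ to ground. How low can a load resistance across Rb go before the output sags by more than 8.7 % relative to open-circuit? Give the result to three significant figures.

R_L(min) ≈ 90.1 kΩ

Output resistance R_th = Ra‖Rb = (8.68 × 832)/840.7 = 8.590 kΩ.
The fractional drop is R_th/(R_th + R_L); requiring this ≤ 0.0870 gives R_L ≥ R_th(1/0.0870 − 1) = 8.590 × 10.49 = 90.1 kΩ.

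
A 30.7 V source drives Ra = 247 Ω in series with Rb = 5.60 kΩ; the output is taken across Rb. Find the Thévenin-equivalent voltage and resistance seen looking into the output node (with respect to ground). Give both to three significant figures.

V_th is the open-circuit tap voltage: 30.7 × 5600/(247 + 5600) = 29.4 V.
With the supply zeroed, Ra and Rb appear in parallel from the tap: R_th = Ra‖Rb = (247 × 5600)/5847 = 237 Ω.

V_th = 29.4 V, R_th = 237 Ω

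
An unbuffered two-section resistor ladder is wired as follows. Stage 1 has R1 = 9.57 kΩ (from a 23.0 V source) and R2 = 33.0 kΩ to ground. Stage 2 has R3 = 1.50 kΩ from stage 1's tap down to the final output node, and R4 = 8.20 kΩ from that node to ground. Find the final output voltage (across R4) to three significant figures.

V_out ≈ 8.54 V

Stage 2 presents R3+R4 = 9.700 kΩ as a load on stage 1's tap.
Stage 1's lower leg becomes R2‖(R3+R4) = 7.496 kΩ, so V_mid = 23.0 × 7.496/17.07 = 10.10 V.
Stage 2 is itself unloaded: V_out = V_mid × R4/(R3+R4) = 10.10 × 8.20/9.700 = 8.54 V.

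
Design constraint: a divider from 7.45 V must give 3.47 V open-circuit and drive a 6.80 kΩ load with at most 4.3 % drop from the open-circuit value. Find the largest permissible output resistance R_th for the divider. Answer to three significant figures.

Loading drop = R_th/(R_th + R_L) ≤ 0.0430, so R_th ≤ R_L · ε/(1−ε) = 6.80 kΩ × 0.0430/0.9570 = 306 Ω.
(Any R1, R2 with R2/(R1+R2) = 0.466 and R1‖R2 ≤ 306 Ω will meet the spec.)

R_th ≤ 306 Ω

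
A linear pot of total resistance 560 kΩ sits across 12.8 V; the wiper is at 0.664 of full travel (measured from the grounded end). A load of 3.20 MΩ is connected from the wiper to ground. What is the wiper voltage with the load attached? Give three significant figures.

The wiper splits the pot into (1−α)R = 188.2 kΩ above and αR = 371.8 kΩ below.
Lower section ‖ load = 333.1 kΩ.
V_wiper = 12.8 × 333.1/(188.2 + 333.1) = 8.18 V.

V ≈ 8.18 V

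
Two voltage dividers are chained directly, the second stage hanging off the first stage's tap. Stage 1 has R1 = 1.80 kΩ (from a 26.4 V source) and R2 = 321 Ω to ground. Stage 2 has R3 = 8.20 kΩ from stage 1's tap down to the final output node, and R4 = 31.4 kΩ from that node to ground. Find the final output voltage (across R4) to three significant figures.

V_out ≈ 3.15 V

Stage 2 presents R3+R4 = 39600 Ω as a load on stage 1's tap.
Stage 1's lower leg becomes R2‖(R3+R4) = 318.4 Ω, so V_mid = 26.4 × 318.4/2118 = 3.968 V.
Stage 2 is itself unloaded: V_out = V_mid × R4/(R3+R4) = 3.968 × 31400/39600 = 3.15 V.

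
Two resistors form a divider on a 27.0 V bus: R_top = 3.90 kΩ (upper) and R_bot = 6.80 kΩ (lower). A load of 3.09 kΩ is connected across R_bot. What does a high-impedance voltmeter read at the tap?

V_out ≈ 9.52 V

The load sits in parallel with R_bot: R_bot‖R_L = (6.80 × 3.09) / (6.80 + 3.09) = 2.125 kΩ.
V_out = 27.0 × 2.125 / (3.90 + 2.125) = 27.0 × 2.125/6.025 = 9.52 V.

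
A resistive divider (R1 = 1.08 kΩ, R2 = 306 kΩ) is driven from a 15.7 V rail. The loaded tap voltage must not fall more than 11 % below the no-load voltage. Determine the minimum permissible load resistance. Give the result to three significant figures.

Output resistance R_th = R1‖R2 = (1.08 × 306)/307.1 = 1.076 kΩ.
The fractional drop is R_th/(R_th + R_L); requiring this ≤ 0.110 gives R_L ≥ R_th(1/0.110 − 1) = 1.076 × 8.091 = 8.71 kΩ.

R_L(min) ≈ 8.71 kΩ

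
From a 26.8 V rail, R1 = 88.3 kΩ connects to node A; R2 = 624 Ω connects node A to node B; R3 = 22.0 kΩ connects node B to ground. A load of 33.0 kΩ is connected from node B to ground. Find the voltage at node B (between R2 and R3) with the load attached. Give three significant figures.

V ≈ 3.46 V

At node B, R3 is in parallel with the load: R3‖R_L = 13200 Ω.
Below node A the resistance is R2 + (R3‖R_L) = 13820 Ω, so V_A = 26.8 × 13820/102100 = 3.628 V.
Then V_B = V_A × (R3‖R_L)/(R2 + R3‖R_L) = 3.628 × 13200/13820 = 3.46 V.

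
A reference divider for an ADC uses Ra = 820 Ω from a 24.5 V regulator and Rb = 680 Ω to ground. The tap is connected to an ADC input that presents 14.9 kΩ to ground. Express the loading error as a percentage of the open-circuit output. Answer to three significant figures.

2.43 %

The divider's output (Thévenin) resistance is Ra‖Rb = 371.7 Ω.
Fractional drop under load = R_th/(R_th + R_L) = 371.7 / (371.7 + 14900) = 0.02434.
So the output falls by 2.43 %.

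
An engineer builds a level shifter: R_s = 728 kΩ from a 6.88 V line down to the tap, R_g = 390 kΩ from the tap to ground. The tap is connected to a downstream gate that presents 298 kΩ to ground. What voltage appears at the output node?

V_out ≈ 1.30 V

The load sits in parallel with R_g: R_g‖R_L = (390 × 298) / (390 + 298) = 168.9 kΩ.
V_out = 6.88 × 168.9 / (728 + 168.9) = 6.88 × 168.9/896.9 = 1.30 V.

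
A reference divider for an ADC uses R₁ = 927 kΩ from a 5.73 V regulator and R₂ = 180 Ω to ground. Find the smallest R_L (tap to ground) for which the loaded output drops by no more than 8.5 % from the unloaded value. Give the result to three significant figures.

R_L(min) ≈ 1.94 kΩ

Output resistance R_th = R₁‖R₂ = (927000 × 180)/927200 = 180.0 Ω.
The fractional drop is R_th/(R_th + R_L); requiring this ≤ 0.0850 gives R_L ≥ R_th(1/0.0850 − 1) = 180.0 × 10.76 = 1.94 kΩ.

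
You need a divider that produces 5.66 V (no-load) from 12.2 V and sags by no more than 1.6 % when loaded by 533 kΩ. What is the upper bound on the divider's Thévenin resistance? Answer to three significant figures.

Loading drop = R_th/(R_th + R_L) ≤ 0.0160, so R_th ≤ R_L · ε/(1−ε) = 533 kΩ × 0.0160/0.9840 = 8.67 kΩ.

R_th ≤ 8.67 kΩ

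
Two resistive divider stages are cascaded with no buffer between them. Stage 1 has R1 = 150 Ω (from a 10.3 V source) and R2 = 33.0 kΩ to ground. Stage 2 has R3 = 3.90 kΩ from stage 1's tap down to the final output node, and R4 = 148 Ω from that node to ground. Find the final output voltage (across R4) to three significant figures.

V_out ≈ 0.362 V

Stage 2 presents R3+R4 = 4048 Ω as a load on stage 1's tap.
Stage 1's lower leg becomes R2‖(R3+R4) = 3606 Ω, so V_mid = 10.3 × 3606/3756 = 9.889 V.
Stage 2 is itself unloaded: V_out = V_mid × R4/(R3+R4) = 9.889 × 148/4048 = 0.362 V.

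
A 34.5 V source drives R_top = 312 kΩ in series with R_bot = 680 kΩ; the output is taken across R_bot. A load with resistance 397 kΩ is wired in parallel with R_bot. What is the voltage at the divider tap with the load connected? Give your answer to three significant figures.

The load sits in parallel with R_bot: R_bot‖R_L = (680 × 397) / (680 + 397) = 250.7 kΩ.
V_out = 34.5 × 250.7 / (312 + 250.7) = 34.5 × 250.7/562.7 = 15.4 V.

V_out ≈ 15.4 V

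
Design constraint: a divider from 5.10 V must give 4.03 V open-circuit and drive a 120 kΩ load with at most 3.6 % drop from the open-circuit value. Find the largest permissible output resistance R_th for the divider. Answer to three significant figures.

Loading drop = R_th/(R_th + R_L) ≤ 0.0360, so R_th ≤ R_L · ε/(1−ε) = 120 kΩ × 0.0360/0.9640 = 4.48 kΩ.
(Any R1, R2 with R2/(R1+R2) = 0.790 and R1‖R2 ≤ 4.48 kΩ will meet the spec.)

R_th ≤ 4.48 kΩ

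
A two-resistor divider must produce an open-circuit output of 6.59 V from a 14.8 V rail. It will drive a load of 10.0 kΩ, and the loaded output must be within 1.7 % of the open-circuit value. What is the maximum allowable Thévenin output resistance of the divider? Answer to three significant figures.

Loading drop = R_th/(R_th + R_L) ≤ 0.0170, so R_th ≤ R_L · ε/(1−ε) = 10.0 kΩ × 0.0170/0.9830 = 173 Ω.
(Any R1, R2 with R2/(R1+R2) = 0.445 and R1‖R2 ≤ 173 Ω will meet the spec.)

R_th ≤ 173 Ω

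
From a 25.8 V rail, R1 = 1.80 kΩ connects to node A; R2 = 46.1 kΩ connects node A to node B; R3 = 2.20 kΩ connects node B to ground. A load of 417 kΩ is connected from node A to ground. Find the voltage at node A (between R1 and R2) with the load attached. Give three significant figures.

Below node A the series string R2+R3 = 48.30 kΩ sits in parallel with the 417 kΩ load: 43.29 kΩ.
V_A = 25.8 × 43.29/(1.80 + 43.29) = 24.8 V.

V ≈ 24.8 V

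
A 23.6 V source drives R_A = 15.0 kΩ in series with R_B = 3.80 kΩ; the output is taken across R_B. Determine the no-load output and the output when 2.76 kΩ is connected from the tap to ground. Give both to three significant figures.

Unloaded: 4.77 V; loaded: 2.27 V

Open-circuit: V = 23.6 × 3.80/(15.0 + 3.80) = 4.77 V.
With the load, R_B becomes R_B‖R_L = 1.599 kΩ, so V = 23.6 × 1.599/16.60 = 2.27 V.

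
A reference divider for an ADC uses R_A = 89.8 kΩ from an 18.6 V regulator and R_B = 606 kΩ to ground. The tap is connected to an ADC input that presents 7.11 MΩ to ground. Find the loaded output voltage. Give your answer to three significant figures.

The load sits in parallel with R_B: R_B‖R_L = (606 × 7110) / (606 + 7110) = 558.4 kΩ.
V_out = 18.6 × 558.4 / (89.8 + 558.4) = 18.6 × 558.4/648.2 = 16.0 V.
(Unloaded it would have been 16.2 V.)

V_out ≈ 16.0 V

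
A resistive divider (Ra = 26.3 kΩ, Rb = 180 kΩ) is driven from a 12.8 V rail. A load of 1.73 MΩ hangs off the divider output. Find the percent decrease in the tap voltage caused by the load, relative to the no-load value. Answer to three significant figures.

1.31 %

The divider's output (Thévenin) resistance is Ra‖Rb = 22.95 kΩ.
Fractional drop under load = R_th/(R_th + R_L) = 22.95 / (22.95 + 1730) = 0.01309.
So the output falls by 1.31 %.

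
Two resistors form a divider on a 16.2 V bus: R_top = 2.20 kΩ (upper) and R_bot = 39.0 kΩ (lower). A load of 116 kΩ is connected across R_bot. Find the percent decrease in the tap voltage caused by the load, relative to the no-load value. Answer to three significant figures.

The divider's output (Thévenin) resistance is R_top‖R_bot = 2.083 kΩ.
Fractional drop under load = R_th/(R_th + R_L) = 2.083 / (2.083 + 116) = 0.01764.
So the output falls by 1.76 %.

1.76 %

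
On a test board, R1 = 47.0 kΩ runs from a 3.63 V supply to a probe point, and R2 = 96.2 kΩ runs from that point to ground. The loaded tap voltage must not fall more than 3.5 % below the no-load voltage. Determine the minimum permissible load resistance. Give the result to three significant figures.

R_L(min) ≈ 871 kΩ

Output resistance R_th = R1‖R2 = (47.0 × 96.2)/143.2 = 31.57 kΩ.
The fractional drop is R_th/(R_th + R_L); requiring this ≤ 0.0350 gives R_L ≥ R_th(1/0.0350 − 1) = 31.57 × 27.57 = 871 kΩ.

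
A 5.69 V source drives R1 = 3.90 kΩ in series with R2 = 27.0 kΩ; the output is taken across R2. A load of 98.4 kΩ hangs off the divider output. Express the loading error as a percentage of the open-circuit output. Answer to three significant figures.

3.35 %

The divider's output (Thévenin) resistance is R1‖R2 = 3.408 kΩ.
Fractional drop under load = R_th/(R_th + R_L) = 3.408 / (3.408 + 98.4) = 0.03347.
So the output falls by 3.35 %.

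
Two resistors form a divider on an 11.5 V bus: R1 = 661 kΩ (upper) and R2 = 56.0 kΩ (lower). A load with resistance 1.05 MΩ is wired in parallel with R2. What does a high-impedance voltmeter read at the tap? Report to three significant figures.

V_out ≈ 0.856 V

The load sits in parallel with R2: R2‖R_L = (56.0 × 1050) / (56.0 + 1050) = 53.16 kΩ.
V_out = 11.5 × 53.16 / (661 + 53.16) = 11.5 × 53.16/714.2 = 0.856 V.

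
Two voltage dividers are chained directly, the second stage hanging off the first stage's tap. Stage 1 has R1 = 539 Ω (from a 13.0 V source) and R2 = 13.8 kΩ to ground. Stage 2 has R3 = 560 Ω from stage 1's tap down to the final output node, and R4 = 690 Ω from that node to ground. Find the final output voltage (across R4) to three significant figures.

V_out ≈ 4.88 V

Stage 2 presents R3+R4 = 1250 Ω as a load on stage 1's tap.
Stage 1's lower leg becomes R2‖(R3+R4) = 1146 Ω, so V_mid = 13.0 × 1146/1685 = 8.842 V.
Stage 2 is itself unloaded: V_out = V_mid × R4/(R3+R4) = 8.842 × 690/1250 = 4.88 V.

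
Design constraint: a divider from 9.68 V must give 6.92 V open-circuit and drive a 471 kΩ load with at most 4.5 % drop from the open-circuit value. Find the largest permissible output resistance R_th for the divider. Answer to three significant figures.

Loading drop = R_th/(R_th + R_L) ≤ 0.0450, so R_th ≤ R_L · ε/(1−ε) = 471 kΩ × 0.0450/0.9550 = 22.2 kΩ.
(Any R1, R2 with R2/(R1+R2) = 0.715 and R1‖R2 ≤ 22.2 kΩ will meet the spec.)

R_th ≤ 22.2 kΩ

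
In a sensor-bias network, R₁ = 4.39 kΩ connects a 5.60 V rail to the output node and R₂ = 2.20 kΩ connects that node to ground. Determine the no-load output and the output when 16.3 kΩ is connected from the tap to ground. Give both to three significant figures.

Unloaded: 1.87 V; loaded: 1.72 V

Open-circuit: V = 5.60 × 2.20/(4.39 + 2.20) = 1.87 V.
With the load, R₂ becomes R₂‖R_L = 1.938 kΩ, so V = 5.60 × 1.938/6.328 = 1.72 V.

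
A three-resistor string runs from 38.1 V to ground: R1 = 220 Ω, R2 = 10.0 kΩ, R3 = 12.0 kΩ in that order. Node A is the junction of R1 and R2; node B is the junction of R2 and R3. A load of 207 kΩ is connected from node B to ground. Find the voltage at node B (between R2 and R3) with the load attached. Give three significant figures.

V ≈ 20.0 V

At node B, R3 is in parallel with the load: R3‖R_L = 11340 Ω.
Below node A the resistance is R2 + (R3‖R_L) = 21340 Ω, so V_A = 38.1 × 21340/21560 = 37.71 V.
Then V_B = V_A × (R3‖R_L)/(R2 + R3‖R_L) = 37.71 × 11340/21340 = 20.0 V.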